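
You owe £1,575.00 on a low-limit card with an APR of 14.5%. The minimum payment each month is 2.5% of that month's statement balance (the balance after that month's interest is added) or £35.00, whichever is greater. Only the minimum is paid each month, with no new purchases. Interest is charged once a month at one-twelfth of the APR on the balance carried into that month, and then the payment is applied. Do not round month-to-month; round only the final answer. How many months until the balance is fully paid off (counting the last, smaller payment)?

64 months

Monthly rate r = 14.5%/12 = 1.20833% = 0.0120833.
While 2.5% of the post-interest balance exceeds £35.00, each month B ← (B·(1+r))·(1 − 0.025), i.e. B shrinks by the factor (1+r)·0.975 = 0.98678.
This holds for months 1–10. Entering month 11 the balance is £1,378.76; 2.5% of the post-interest balance is now below £35.00, so the flat £35.00 minimum applies from here.
From month 11 a fixed £35.00 at rate r clears £1,378.76 in 54 more payments. Total: 10 + 54 = 64 months.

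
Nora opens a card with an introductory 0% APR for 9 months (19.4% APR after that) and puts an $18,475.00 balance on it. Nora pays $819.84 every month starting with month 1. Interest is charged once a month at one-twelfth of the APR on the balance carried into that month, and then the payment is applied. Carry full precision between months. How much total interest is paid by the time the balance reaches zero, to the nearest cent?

Promo months 1–9 at r₀ = 0%/12 = 0; months 10+ at r₁ = 19.4%/12 = 0.0161667.
After month 9 (no interest yet): B = $18,475.00 − 9·$819.84 = $11,096.44.
Then at r₁ with $819.84/mo: n₂ = −ln(1 − r₁·B/P)/ln(1+r₁) ≈ 15.40 → 16 more payments.
Total paid = 24·$819.84 + $327.79 = $20,003.95; interest = $20,003.95 − $18,475.00 = $1,528.95.

$1,528.95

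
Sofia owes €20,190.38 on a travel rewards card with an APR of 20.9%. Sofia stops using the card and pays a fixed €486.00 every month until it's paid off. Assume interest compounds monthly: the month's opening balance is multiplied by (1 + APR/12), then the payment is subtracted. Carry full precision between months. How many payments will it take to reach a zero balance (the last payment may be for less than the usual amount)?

75 payments

Monthly rate r = 20.9%/12 = 1.74167% = 0.0174167.
Recurrence: B ← B·(1+r) − €486.00.
Month 1: interest €351.65; balance after payment €20,056.03.
Month 2: interest €349.31; balance after payment €19,919.34.
Closed form: n = −ln(1 − rB₀/P)/ln(1+r) = −ln(0.27644)/ln(1.01742) ≈ 74.464, so the balance reaches zero during payment 75.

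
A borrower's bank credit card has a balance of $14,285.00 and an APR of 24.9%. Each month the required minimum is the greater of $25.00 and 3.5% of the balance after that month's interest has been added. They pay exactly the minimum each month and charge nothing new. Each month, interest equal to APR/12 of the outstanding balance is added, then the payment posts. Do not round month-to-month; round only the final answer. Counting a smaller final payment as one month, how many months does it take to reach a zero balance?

243 months

Monthly rate r = 24.9%/12 = 2.075% = 0.02075.
While 3.5% of the post-interest balance exceeds $25.00, each month B ← (B·(1+r))·(1 − 0.035), i.e. B shrinks by the factor (1+r)·0.965 = 0.98502.
This holds for months 1–200. Entering month 201 the balance is $698.59; 3.5% of the post-interest balance is now below $25.00, so the flat $25.00 minimum applies from here.
From month 201 a fixed $25.00 at rate r clears $698.59 in 43 more payments. Total: 200 + 43 = 243 months.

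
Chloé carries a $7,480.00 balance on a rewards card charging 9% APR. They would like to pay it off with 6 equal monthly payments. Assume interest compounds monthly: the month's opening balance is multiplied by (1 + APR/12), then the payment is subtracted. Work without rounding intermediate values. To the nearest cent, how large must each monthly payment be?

$1,279.60

Monthly rate r = 9%/12 = 0.75% = 0.0075.
Level-payment amortization: P = B₀·r / (1 − (1+r)^(−n)) = 7480.00·0.0075 / (1 − 1.0075^(−6)).
Denominator 1 − (1+r)^(−6) = 0.0438419822.
P = 56.1 / 0.0438419822 ≈ 1279.60.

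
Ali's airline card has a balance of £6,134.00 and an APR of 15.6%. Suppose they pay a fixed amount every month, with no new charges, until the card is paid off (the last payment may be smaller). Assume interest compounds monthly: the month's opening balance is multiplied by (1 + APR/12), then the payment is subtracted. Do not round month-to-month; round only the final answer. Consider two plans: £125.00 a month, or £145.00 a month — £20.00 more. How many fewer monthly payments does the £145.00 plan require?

Monthly rate r = 15.6%/12 = 1.3% = 0.013.
At £125.00/mo: n = ⌈−ln(1 − rB₀/P)/ln(1+r)⌉ = 79 payments (last £82.14); total interest = total paid − £6,134.00 = £3,698.14.
At £145.00/mo: 62 payments (last £117.97); total interest £2,828.97.
Payments saved = 79 − 62 = 17.

17 fewer payments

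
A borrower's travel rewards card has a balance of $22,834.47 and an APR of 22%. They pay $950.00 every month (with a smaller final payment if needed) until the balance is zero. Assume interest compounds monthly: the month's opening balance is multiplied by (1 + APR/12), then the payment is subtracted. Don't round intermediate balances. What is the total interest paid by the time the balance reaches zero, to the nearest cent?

$7,547.56

Monthly rate r = 22%/12 = 1.83333% = 0.0183333.
Payoff takes n = ⌈−ln(1 − rB₀/P)/ln(1+r)⌉ = ⌈31.981⌉ = 32 payments; the last is $932.03.
Total paid = 31·$950.00 + $932.03 = $30,382.03.
Total interest = total paid − principal = $30,382.03 − $22,834.47 = $7,547.56.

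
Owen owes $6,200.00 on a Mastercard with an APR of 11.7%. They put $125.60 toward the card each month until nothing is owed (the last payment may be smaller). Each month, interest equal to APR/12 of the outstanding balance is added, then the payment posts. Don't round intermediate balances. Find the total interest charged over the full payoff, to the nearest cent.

$2,297.20

Monthly rate r = 11.7%/12 = 0.975% = 0.00975.
Payoff takes n = ⌈−ln(1 − rB₀/P)/ln(1+r)⌉ = ⌈67.652⌉ = 68 payments; the last is $82.00.
Total paid = 67·$125.60 + $82.00 = $8,497.20.
Total interest = total paid − principal = $8,497.20 − $6,200.00 = $2,297.20.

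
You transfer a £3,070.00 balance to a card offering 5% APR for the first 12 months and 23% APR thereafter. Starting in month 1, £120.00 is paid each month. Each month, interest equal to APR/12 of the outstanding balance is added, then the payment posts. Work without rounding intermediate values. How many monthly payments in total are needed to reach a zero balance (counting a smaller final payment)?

Promo months 1–12 at r₀ = 5%/12 = 0.00416667; months 13+ at r₁ = 23%/12 = 0.0191667.
After month 12: iterate B ← B·(1+r₀) − £120.00 for 12 months → £1,753.60.
Then at r₁ with £120.00/mo: n₂ = −ln(1 − r₁·B/P)/ln(1+r₁) ≈ 17.31 → 18 more payments.

30 months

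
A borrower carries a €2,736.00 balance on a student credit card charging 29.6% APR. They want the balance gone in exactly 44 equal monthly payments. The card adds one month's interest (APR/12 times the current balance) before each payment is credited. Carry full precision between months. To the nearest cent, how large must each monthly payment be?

Monthly rate r = 29.6%/12 = 2.46667% = 0.0246667.
Level-payment amortization: P = B₀·r / (1 − (1+r)^(−n)) = 2736.00·0.0246667 / (1 − 1.02467^(−44)).
Denominator 1 − (1+r)^(−44) = 0.657732842.
P = 67.488 / 0.657732842 ≈ 102.61.

€102.61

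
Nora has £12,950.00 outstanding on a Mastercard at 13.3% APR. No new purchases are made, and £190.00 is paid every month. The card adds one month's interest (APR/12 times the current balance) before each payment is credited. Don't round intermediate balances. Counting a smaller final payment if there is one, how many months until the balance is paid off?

128 payments

Monthly rate r = 13.3%/12 = 1.10833% = 0.0110833.
Recurrence: B ← B·(1+r) − £190.00.
Month 1: interest £143.53; balance after payment £12,903.53.
Month 2: interest £143.01; balance after payment £12,856.54.
Closed form: n = −ln(1 − rB₀/P)/ln(1+r) = −ln(0.24458)/ln(1.01108) ≈ 127.758, so the balance reaches zero during payment 128.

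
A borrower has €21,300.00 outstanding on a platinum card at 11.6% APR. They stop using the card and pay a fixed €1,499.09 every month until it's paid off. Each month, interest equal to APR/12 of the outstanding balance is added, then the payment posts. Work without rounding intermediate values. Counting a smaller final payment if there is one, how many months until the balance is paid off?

Monthly rate r = 11.6%/12 = 0.966667% = 0.00966667.
Recurrence: B ← B·(1+r) − €1,499.09.
Month 1: interest €205.90; balance after payment €20,006.81.
Month 2: interest €193.40; balance after payment €18,701.12.
Closed form: n = −ln(1 − rB₀/P)/ln(1+r) = −ln(0.86265)/ln(1.00967) ≈ 15.358, so the balance reaches zero during payment 16.

16 months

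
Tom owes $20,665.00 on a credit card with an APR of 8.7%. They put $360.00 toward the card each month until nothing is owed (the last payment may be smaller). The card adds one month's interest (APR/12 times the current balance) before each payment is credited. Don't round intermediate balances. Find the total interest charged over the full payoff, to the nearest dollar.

$6,154

Monthly rate r = 8.7%/12 = 0.725% = 0.00725.
Payoff takes n = ⌈−ln(1 − rB₀/P)/ln(1+r)⌉ = ⌈74.496⌉ = 75 payments; the last is $178.79.
Total paid = 74·$360.00 + $178.79 = $26,818.79.
Total interest = total paid − principal = $26,818.79 − $20,665.00 = $6,153.79.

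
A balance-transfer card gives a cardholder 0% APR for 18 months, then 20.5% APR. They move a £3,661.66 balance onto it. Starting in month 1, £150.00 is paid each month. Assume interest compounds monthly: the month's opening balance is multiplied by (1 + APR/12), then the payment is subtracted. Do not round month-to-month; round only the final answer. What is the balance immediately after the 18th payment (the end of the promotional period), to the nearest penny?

£961.66

Promo months 1–18 at r₀ = 0%/12 = 0; months 19+ at r₁ = 20.5%/12 = 0.0170833.
After month 18 (no interest yet): B = £3,661.66 − 18·£150.00 = £961.66.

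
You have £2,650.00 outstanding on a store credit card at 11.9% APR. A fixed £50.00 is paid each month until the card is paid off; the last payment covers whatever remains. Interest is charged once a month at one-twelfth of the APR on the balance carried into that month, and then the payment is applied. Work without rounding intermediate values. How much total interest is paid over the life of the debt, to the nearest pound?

Monthly rate r = 11.9%/12 = 0.991667% = 0.00991667.
Payoff takes n = ⌈−ln(1 − rB₀/P)/ln(1+r)⌉ = ⌈75.566⌉ = 76 payments; the last is £28.35.
Total paid = 75·£50.00 + £28.35 = £3,778.35.
Total interest = total paid − principal = £3,778.35 − £2,650.00 = £1,128.35.

£1,128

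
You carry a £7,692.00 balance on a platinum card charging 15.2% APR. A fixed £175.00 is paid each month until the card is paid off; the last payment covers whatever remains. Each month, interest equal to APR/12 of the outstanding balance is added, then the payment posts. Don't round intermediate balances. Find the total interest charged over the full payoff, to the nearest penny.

£3,620.25

Monthly rate r = 15.2%/12 = 1.26667% = 0.0126667.
Payoff takes n = ⌈−ln(1 − rB₀/P)/ln(1+r)⌉ = ⌈64.640⌉ = 65 payments; the last is £112.25.
Total paid = 64·£175.00 + £112.25 = £11,312.25.
Total interest = total paid − principal = £11,312.25 − £7,692.00 = £3,620.25.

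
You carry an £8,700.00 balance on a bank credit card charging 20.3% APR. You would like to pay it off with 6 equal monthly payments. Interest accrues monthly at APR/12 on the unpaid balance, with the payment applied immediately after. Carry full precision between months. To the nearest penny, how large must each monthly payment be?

Monthly rate r = 20.3%/12 = 1.69167% = 0.0169167.
Level-payment amortization: P = B₀·r / (1 − (1+r)^(−n)) = 8700.00·0.0169167 / (1 − 1.01692^(−6)).
Denominator 1 − (1+r)^(−6) = 0.0957514758.
P = 147.175 / 0.0957514758 ≈ 1537.05.

£1,537.05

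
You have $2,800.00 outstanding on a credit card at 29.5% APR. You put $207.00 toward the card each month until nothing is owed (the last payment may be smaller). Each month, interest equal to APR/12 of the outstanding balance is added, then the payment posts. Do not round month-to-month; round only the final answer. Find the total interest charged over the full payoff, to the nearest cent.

$646.24

Monthly rate r = 29.5%/12 = 2.45833% = 0.0245833.
Payoff takes n = ⌈−ln(1 − rB₀/P)/ln(1+r)⌉ = ⌈16.646⌉ = 17 payments; the last is $134.24.
Total paid = 16·$207.00 + $134.24 = $3,446.24.
Total interest = total paid − principal = $3,446.24 − $2,800.00 = $646.24.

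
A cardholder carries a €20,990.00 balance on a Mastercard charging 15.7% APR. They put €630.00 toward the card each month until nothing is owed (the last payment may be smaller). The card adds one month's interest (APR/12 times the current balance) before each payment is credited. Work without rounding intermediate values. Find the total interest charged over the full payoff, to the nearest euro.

€6,759

Monthly rate r = 15.7%/12 = 1.30833% = 0.0130833.
Payoff takes n = ⌈−ln(1 − rB₀/P)/ln(1+r)⌉ = ⌈44.046⌉ = 45 payments; the last is €29.09.
Total paid = 44·€630.00 + €29.09 = €27,749.09.
Total interest = total paid − principal = €27,749.09 − €20,990.00 = €6,759.09.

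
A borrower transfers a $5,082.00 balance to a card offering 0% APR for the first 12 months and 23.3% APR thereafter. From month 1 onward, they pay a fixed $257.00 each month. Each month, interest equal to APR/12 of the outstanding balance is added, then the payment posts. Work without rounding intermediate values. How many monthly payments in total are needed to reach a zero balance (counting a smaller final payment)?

Promo months 1–12 at r₀ = 0%/12 = 0; months 13+ at r₁ = 23.3%/12 = 0.0194167.
After month 12 (no interest yet): B = $5,082.00 − 12·$257.00 = $1,998.00.
Then at r₁ with $257.00/mo: n₂ = −ln(1 − r₁·B/P)/ln(1+r₁) ≈ 8.51 → 9 more payments.

21 payments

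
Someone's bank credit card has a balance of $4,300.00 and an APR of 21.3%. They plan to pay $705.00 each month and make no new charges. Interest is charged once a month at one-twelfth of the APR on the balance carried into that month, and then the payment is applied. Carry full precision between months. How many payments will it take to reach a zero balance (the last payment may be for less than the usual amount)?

7 payments

Monthly rate r = 21.3%/12 = 1.775% = 0.01775.
Recurrence: B ← B·(1+r) − $705.00.
Month 1: interest $76.33; balance after payment $3,671.32.
Month 2: interest $65.17; balance after payment $3,031.49.
Closed form: n = −ln(1 − rB₀/P)/ln(1+r) = −ln(0.89174)/ln(1.01775) ≈ 6.513, so the balance reaches zero during payment 7.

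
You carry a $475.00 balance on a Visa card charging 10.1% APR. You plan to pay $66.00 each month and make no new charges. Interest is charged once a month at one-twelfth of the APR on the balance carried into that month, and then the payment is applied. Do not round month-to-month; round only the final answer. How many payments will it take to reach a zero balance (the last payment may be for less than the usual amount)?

Monthly rate r = 10.1%/12 = 0.841667% = 0.00841667.
Recurrence: B ← B·(1+r) − $66.00.
Month 1: interest $4.00; balance after payment $413.00.
Month 2: interest $3.48; balance after payment $350.47.
Closed form: n = −ln(1 − rB₀/P)/ln(1+r) = −ln(0.93943)/ln(1.00842) ≈ 7.455, so the balance reaches zero during payment 8.

8 payments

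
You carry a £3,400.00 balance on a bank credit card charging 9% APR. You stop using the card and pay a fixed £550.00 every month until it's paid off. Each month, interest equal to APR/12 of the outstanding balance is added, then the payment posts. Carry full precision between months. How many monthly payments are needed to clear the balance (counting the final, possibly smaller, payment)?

7 months

Monthly rate r = 9%/12 = 0.75% = 0.0075.
Recurrence: B ← B·(1+r) − £550.00.
Month 1: interest £25.50; balance after payment £2,875.50.
Month 2: interest £21.57; balance after payment £2,347.07.
Closed form: n = −ln(1 − rB₀/P)/ln(1+r) = −ln(0.95364)/ln(1.0075) ≈ 6.353, so the balance reaches zero during payment 7.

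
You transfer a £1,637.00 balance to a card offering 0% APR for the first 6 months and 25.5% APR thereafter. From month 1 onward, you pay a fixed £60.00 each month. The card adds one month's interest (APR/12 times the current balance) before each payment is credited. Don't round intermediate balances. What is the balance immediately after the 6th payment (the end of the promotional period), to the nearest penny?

£1,277.00

Promo months 1–6 at r₀ = 0%/12 = 0; months 7+ at r₁ = 25.5%/12 = 0.02125.
After month 6 (no interest yet): B = £1,637.00 − 6·£60.00 = £1,277.00.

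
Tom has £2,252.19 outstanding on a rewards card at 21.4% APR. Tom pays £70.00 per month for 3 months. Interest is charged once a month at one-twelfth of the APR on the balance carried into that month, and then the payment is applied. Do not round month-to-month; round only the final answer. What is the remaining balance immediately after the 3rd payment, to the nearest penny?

£2,161.08

Monthly rate r = 21.4%/12 = 1.78333% = 0.0178333.
Each month: B ← B·(1+r) − £70.00.
Month 1: interest £40.16; balance after payment £2,222.35.
Month 2: interest £39.63; balance after payment £2,191.99.
Month 3: interest £39.09; balance after payment £2,161.08.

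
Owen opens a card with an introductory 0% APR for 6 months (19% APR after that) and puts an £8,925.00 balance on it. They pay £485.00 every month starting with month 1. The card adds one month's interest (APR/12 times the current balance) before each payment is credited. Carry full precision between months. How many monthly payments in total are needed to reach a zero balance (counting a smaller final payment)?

Promo months 1–6 at r₀ = 0%/12 = 0; months 7+ at r₁ = 19%/12 = 0.0158333.
After month 6 (no interest yet): B = £8,925.00 − 6·£485.00 = £6,015.00.
Then at r₁ with £485.00/mo: n₂ = −ln(1 − r₁·B/P)/ln(1+r₁) ≈ 13.92 → 14 more payments.

20 months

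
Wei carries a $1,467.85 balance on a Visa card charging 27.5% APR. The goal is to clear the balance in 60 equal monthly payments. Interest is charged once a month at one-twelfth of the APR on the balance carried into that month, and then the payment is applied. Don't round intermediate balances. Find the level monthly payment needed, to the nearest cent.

Monthly rate r = 27.5%/12 = 2.29167% = 0.0229167.
Level-payment amortization: P = B₀·r / (1 − (1+r)^(−n)) = 1467.85·0.0229167 / (1 − 1.02292^(−60)).
Denominator 1 − (1+r)^(−60) = 0.743206093.
P = 33.6382 / 0.743206093 ≈ 45.26.

$45.26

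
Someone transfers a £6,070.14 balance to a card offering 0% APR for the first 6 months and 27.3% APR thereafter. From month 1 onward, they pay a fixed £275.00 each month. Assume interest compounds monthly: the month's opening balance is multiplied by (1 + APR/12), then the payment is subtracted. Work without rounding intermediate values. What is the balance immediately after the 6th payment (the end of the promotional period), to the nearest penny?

Promo months 1–6 at r₀ = 0%/12 = 0; months 7+ at r₁ = 27.3%/12 = 0.02275.
After month 6 (no interest yet): B = £6,070.14 − 6·£275.00 = £4,420.14.

£4,420.14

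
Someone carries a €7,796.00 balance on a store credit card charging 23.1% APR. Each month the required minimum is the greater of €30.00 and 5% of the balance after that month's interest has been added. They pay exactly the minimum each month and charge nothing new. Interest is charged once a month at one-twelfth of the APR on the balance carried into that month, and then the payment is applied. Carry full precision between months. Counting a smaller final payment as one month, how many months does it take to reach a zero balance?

Monthly rate r = 23.1%/12 = 1.925% = 0.01925.
While 5% of the post-interest balance exceeds €30.00, each month B ← (B·(1+r))·(1 − 0.05), i.e. B shrinks by the factor (1+r)·0.95 = 0.96829.
This holds for months 1–81. Entering month 82 the balance is €573.09; 5% of the post-interest balance is now below €30.00, so the flat €30.00 minimum applies from here.
From month 82 a fixed €30.00 at rate r clears €573.09 in 25 more payments. Total: 81 + 25 = 106 months.

106 months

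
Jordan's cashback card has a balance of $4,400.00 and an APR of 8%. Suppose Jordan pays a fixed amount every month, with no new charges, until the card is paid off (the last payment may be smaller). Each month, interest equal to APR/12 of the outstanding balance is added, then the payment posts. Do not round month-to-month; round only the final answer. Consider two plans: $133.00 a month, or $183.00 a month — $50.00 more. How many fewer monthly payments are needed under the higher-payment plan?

11 fewer payments

Monthly rate r = 8%/12 = 0.666667% = 0.00666667.
At $133.00/mo: n = ⌈−ln(1 − rB₀/P)/ln(1+r)⌉ = 38 payments (last $66.57); total interest = total paid − $4,400.00 = $587.57.
At $183.00/mo: 27 payments (last $53.62); total interest $411.62.
Payments saved = 38 − 27 = 11.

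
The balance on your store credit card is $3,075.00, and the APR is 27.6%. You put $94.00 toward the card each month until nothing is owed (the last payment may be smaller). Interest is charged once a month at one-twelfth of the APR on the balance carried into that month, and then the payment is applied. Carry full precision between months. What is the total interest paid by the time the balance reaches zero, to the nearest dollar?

$2,696

Monthly rate r = 27.6%/12 = 2.3% = 0.023.
Payoff takes n = ⌈−ln(1 − rB₀/P)/ln(1+r)⌉ = ⌈61.387⌉ = 62 payments; the last is $36.66.
Total paid = 61·$94.00 + $36.66 = $5,770.66.
Total interest = total paid − principal = $5,770.66 − $3,075.00 = $2,695.66.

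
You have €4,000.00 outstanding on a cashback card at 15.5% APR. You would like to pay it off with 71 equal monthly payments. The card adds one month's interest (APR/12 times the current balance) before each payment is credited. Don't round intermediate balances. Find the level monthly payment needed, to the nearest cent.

€86.40

Monthly rate r = 15.5%/12 = 1.29167% = 0.0129167.
Level-payment amortization: P = B₀·r / (1 − (1+r)^(−n)) = 4000.00·0.0129167 / (1 − 1.01292^(−71)).
Denominator 1 − (1+r)^(−71) = 0.597962944.
P = 51.6667 / 0.597962944 ≈ 86.40.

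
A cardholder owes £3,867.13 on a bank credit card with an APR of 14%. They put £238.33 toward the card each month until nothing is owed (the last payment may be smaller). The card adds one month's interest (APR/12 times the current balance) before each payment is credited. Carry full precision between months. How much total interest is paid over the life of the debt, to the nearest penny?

£445.04

Monthly rate r = 14%/12 = 1.16667% = 0.0116667.
Payoff takes n = ⌈−ln(1 − rB₀/P)/ln(1+r)⌉ = ⌈18.093⌉ = 19 payments; the last is £22.23.
Total paid = 18·£238.33 + £22.23 = £4,312.17.
Total interest = total paid − principal = £4,312.17 − £3,867.13 = £445.04.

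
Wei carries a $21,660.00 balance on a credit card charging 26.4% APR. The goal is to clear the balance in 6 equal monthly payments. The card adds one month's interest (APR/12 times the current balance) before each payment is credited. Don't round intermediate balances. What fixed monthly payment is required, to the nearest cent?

Monthly rate r = 26.4%/12 = 2.2% = 0.022.
Level-payment amortization: P = B₀·r / (1 − (1+r)^(−n)) = 21660.00·0.022 / (1 − 1.022^(−6)).
Denominator 1 − (1+r)^(−6) = 0.12240402.
P = 476.52 / 0.12240402 ≈ 3893.01.

$3,893.01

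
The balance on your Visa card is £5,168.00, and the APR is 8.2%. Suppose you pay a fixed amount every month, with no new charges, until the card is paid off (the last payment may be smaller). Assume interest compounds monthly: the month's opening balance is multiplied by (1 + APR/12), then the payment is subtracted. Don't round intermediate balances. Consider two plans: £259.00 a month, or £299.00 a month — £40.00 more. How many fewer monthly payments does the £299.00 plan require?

Monthly rate r = 8.2%/12 = 0.683333% = 0.00683333.
At £259.00/mo: n = ⌈−ln(1 − rB₀/P)/ln(1+r)⌉ = 22 payments (last £136.22); total interest = total paid − £5,168.00 = £407.22.
At £299.00/mo: 19 payments (last £136.60); total interest £350.60.
Payments saved = 22 − 19 = 3.

3 fewer payments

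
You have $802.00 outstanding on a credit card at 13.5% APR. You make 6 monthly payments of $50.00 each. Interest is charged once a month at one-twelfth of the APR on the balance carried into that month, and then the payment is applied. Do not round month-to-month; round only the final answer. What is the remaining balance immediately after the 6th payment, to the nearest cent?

Monthly rate r = 13.5%/12 = 1.125% = 0.01125.
Each month: B ← B·(1+r) − $50.00.
Month 1: interest $9.02; balance after payment $761.02.
Month 2: interest $8.56; balance after payment $719.58.
Month 3: interest $8.10; balance after payment $677.68.
Month 4: interest $7.62; balance after payment $635.30.
Month 5: interest $7.15; balance after payment $592.45.
Month 6: interest $6.67; balance after payment $549.12.

$549.12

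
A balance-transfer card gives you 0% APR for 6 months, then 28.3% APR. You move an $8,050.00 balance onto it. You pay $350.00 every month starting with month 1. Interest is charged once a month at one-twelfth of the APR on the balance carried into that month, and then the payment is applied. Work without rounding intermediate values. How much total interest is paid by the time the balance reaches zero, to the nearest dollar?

$1,743

Promo months 1–6 at r₀ = 0%/12 = 0; months 7+ at r₁ = 28.3%/12 = 0.0235833.
After month 6 (no interest yet): B = $8,050.00 − 6·$350.00 = $5,950.00.
Then at r₁ with $350.00/mo: n₂ = −ln(1 − r₁·B/P)/ln(1+r₁) ≈ 21.98 → 22 more payments.
Total paid = 27·$350.00 + $343.24 = $9,793.24; interest = $9,793.24 − $8,050.00 = $1,743.24.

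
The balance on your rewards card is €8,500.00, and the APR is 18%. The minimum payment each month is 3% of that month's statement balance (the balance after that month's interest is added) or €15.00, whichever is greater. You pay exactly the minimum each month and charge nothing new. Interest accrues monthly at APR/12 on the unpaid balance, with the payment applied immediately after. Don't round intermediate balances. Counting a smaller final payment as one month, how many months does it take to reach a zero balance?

229 months

Monthly rate r = 18%/12 = 1.5% = 0.015.
While 3% of the post-interest balance exceeds €15.00, each month B ← (B·(1+r))·(1 − 0.03), i.e. B shrinks by the factor (1+r)·0.97 = 0.98455.
This holds for months 1–183. Entering month 184 the balance is €491.96; 3% of the post-interest balance is now below €15.00, so the flat €15.00 minimum applies from here.
From month 184 a fixed €15.00 at rate r clears €491.96 in 46 more payments. Total: 183 + 46 = 229 months.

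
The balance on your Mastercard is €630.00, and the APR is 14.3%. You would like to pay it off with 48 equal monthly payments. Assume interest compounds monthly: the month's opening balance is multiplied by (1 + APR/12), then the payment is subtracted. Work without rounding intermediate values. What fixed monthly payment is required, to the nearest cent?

Monthly rate r = 14.3%/12 = 1.19167% = 0.0119167.
Level-payment amortization: P = B₀·r / (1 − (1+r)^(−n)) = 630.00·0.0119167 / (1 − 1.01192^(−48)).
Denominator 1 − (1+r)^(−48) = 0.433692844.
P = 7.5075 / 0.433692844 ≈ 17.31.

€17.31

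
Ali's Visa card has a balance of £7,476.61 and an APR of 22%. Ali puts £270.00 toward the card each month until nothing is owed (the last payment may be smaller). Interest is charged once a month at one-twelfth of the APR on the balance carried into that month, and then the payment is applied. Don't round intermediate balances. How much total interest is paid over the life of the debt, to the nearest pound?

£3,055

Monthly rate r = 22%/12 = 1.83333% = 0.0183333.
Payoff takes n = ⌈−ln(1 − rB₀/P)/ln(1+r)⌉ = ⌈39.005⌉ = 40 payments; the last is £1.25.
Total paid = 39·£270.00 + £1.25 = £10,531.25.
Total interest = total paid − principal = £10,531.25 − £7,476.61 = £3,054.64.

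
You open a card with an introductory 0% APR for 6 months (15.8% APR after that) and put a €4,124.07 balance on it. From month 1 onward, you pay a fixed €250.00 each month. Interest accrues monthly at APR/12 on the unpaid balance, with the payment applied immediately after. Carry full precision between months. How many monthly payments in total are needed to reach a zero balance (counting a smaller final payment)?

18 months

Promo months 1–6 at r₀ = 0%/12 = 0; months 7+ at r₁ = 15.8%/12 = 0.0131667.
After month 6 (no interest yet): B = €4,124.07 − 6·€250.00 = €2,624.07.
Then at r₁ with €250.00/mo: n₂ = −ln(1 − r₁·B/P)/ln(1+r₁) ≈ 11.37 → 12 more payments.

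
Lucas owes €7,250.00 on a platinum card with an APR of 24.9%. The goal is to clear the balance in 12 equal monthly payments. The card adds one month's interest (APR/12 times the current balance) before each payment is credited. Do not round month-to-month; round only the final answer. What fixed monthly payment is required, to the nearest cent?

Monthly rate r = 24.9%/12 = 2.075% = 0.02075.
Level-payment amortization: P = B₀·r / (1 − (1+r)^(−n)) = 7250.00·0.02075 / (1 − 1.02075^(−12)).
Denominator 1 − (1+r)^(−12) = 0.218430979.
P = 150.437 / 0.218430979 ≈ 688.72.

€688.72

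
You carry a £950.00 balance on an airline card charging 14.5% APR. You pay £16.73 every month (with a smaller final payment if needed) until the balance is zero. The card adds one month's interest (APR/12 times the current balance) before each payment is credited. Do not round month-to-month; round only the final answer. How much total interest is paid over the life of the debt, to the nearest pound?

Monthly rate r = 14.5%/12 = 1.20833% = 0.0120833.
Payoff takes n = ⌈−ln(1 − rB₀/P)/ln(1+r)⌉ = ⌈96.480⌉ = 97 payments; the last is £8.06.
Total paid = 96·£16.73 + £8.06 = £1,614.14.
Total interest = total paid − principal = £1,614.14 − £950.00 = £664.14.

£664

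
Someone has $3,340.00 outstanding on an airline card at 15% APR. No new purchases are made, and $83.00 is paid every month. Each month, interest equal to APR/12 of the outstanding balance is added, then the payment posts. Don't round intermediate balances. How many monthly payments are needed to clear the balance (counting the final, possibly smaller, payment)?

57 payments

Monthly rate r = 15%/12 = 1.25% = 0.0125.
Recurrence: B ← B·(1+r) − $83.00.
Month 1: interest $41.75; balance after payment $3,298.75.
Month 2: interest $41.23; balance after payment $3,256.98.
Closed form: n = −ln(1 − rB₀/P)/ln(1+r) = −ln(0.49699)/ln(1.0125) ≈ 56.284, so the balance reaches zero during payment 57.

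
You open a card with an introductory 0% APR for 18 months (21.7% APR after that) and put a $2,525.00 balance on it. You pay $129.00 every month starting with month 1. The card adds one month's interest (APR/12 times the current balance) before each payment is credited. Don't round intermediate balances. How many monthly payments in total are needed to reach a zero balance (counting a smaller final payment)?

Promo months 1–18 at r₀ = 0%/12 = 0; months 19+ at r₁ = 21.7%/12 = 0.0180833.
After month 18 (no interest yet): B = $2,525.00 − 18·$129.00 = $203.00.
Then at r₁ with $129.00/mo: n₂ = −ln(1 − r₁·B/P)/ln(1+r₁) ≈ 1.61 → 2 more payments.

20 months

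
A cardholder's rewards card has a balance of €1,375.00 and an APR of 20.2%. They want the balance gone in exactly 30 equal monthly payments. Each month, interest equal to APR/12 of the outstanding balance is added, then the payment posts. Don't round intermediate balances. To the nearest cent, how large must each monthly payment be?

€58.75

Monthly rate r = 20.2%/12 = 1.68333% = 0.0168333.
Level-payment amortization: P = B₀·r / (1 − (1+r)^(−n)) = 1375.00·0.0168333 / (1 − 1.01683^(−30)).
Denominator 1 − (1+r)^(−30) = 0.393952364.
P = 23.1458 / 0.393952364 ≈ 58.75.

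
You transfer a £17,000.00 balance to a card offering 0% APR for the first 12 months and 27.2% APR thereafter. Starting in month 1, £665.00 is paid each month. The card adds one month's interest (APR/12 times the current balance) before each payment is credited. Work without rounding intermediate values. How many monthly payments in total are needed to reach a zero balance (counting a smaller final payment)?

Promo months 1–12 at r₀ = 0%/12 = 0; months 13+ at r₁ = 27.2%/12 = 0.0226667.
After month 12 (no interest yet): B = £17,000.00 − 12·£665.00 = £9,020.00.
Then at r₁ with £665.00/mo: n₂ = −ln(1 − r₁·B/P)/ln(1+r₁) ≈ 16.39 → 17 more payments.

29 payments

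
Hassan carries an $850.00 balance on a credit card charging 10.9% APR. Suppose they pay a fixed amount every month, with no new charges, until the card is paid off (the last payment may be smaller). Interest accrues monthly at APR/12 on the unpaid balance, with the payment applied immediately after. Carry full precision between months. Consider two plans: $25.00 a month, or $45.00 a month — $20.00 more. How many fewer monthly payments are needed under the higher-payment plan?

Monthly rate r = 10.9%/12 = 0.908333% = 0.00908333.
At $25.00/mo: n = ⌈−ln(1 − rB₀/P)/ln(1+r)⌉ = 41 payments (last $21.25); total interest = total paid − $850.00 = $171.25.
At $45.00/mo: 21 payments (last $36.76); total interest $86.76.
Payments saved = 41 − 21 = 20.

20 fewer payments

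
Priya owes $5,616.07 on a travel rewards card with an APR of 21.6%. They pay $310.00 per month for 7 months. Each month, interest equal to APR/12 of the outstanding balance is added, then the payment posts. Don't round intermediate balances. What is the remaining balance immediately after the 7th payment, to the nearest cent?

Monthly rate r = 21.6%/12 = 1.8% = 0.018.
Each month: B ← B·(1+r) − $310.00.
Month 1: interest $101.09; balance after payment $5,407.16.
Month 2: interest $97.33; balance after payment $5,194.49.
Month 3: interest $93.50; balance after payment $4,977.99.
Month 4: interest $89.60; balance after payment $4,757.59.
Month 5: interest $85.64; balance after payment $4,533.23.
Month 6: interest $81.60; balance after payment $4,304.83.
Month 7: interest $77.49; balance after payment $4,072.31.

$4,072.31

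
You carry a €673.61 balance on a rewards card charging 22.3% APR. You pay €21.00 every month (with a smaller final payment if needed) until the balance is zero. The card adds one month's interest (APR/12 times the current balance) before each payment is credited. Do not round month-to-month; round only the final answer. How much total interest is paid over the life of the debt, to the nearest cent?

Monthly rate r = 22.3%/12 = 1.85833% = 0.0185833.
Payoff takes n = ⌈−ln(1 − rB₀/P)/ln(1+r)⌉ = ⌈49.236⌉ = 50 payments; the last is €4.99.
Total paid = 49·€21.00 + €4.99 = €1,033.99.
Total interest = total paid − principal = €1,033.99 − €673.61 = €360.38.

€360.38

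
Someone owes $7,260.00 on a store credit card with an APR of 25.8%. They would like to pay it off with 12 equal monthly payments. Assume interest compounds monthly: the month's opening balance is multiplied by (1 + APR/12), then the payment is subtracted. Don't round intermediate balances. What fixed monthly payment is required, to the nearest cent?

Monthly rate r = 25.8%/12 = 2.15% = 0.0215.
Level-payment amortization: P = B₀·r / (1 − (1+r)^(−n)) = 7260.00·0.0215 / (1 − 1.0215^(−12)).
Denominator 1 − (1+r)^(−12) = 0.225289311.
P = 156.09 / 0.225289311 ≈ 692.84.

$692.84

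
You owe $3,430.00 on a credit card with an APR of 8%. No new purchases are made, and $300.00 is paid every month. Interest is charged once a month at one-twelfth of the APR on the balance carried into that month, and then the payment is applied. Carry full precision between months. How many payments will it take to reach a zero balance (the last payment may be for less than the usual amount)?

Monthly rate r = 8%/12 = 0.666667% = 0.00666667.
Recurrence: B ← B·(1+r) − $300.00.
Month 1: interest $22.87; balance after payment $3,152.87.
Month 2: interest $21.02; balance after payment $2,873.89.
Closed form: n = −ln(1 − rB₀/P)/ln(1+r) = −ln(0.92378)/ln(1.00667) ≈ 11.932, so the balance reaches zero during payment 12.

12 payments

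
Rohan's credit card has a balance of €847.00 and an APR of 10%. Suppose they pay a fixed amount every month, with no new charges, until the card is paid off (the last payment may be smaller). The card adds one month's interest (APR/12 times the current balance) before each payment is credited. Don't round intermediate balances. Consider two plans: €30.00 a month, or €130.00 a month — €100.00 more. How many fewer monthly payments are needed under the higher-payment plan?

26 fewer payments

Monthly rate r = 10%/12 = 0.833333% = 0.00833333.
At €30.00/mo: n = ⌈−ln(1 − rB₀/P)/ln(1+r)⌉ = 33 payments (last €9.72); total interest = total paid − €847.00 = €122.72.
At €130.00/mo: 7 payments (last €94.59); total interest €27.59.
Payments saved = 33 − 7 = 26.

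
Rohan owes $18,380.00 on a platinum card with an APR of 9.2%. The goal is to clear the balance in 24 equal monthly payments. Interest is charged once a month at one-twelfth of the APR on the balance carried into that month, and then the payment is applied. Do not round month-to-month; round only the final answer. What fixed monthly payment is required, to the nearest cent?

Monthly rate r = 9.2%/12 = 0.766667% = 0.00766667.
Level-payment amortization: P = B₀·r / (1 − (1+r)^(−n)) = 18380.00·0.00766667 / (1 − 1.00767^(−24)).
Denominator 1 − (1+r)^(−24) = 0.167480181.
P = 140.913 / 0.167480181 ≈ 841.37.

$841.37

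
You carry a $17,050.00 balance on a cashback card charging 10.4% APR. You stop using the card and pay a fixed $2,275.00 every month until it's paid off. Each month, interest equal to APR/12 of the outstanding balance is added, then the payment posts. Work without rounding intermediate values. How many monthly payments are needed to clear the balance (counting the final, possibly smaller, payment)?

8 payments

Monthly rate r = 10.4%/12 = 0.866667% = 0.00866667.
Recurrence: B ← B·(1+r) − $2,275.00.
Month 1: interest $147.77; balance after payment $14,922.77.
Month 2: interest $129.33; balance after payment $12,777.10.
Closed form: n = −ln(1 − rB₀/P)/ln(1+r) = −ln(0.93505)/ln(1.00867) ≈ 7.783, so the balance reaches zero during payment 8.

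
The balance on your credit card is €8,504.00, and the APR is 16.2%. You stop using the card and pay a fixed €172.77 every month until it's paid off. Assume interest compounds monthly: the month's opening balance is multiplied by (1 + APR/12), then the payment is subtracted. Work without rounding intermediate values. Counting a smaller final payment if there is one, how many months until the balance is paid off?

82 months

Monthly rate r = 16.2%/12 = 1.35% = 0.0135.
Recurrence: B ← B·(1+r) − €172.77.
Month 1: interest €114.80; balance after payment €8,446.03.
Month 2: interest €114.02; balance after payment €8,387.29.
Closed form: n = −ln(1 − rB₀/P)/ln(1+r) = −ln(0.33551)/ln(1.0135) ≈ 81.441, so the balance reaches zero during payment 82.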